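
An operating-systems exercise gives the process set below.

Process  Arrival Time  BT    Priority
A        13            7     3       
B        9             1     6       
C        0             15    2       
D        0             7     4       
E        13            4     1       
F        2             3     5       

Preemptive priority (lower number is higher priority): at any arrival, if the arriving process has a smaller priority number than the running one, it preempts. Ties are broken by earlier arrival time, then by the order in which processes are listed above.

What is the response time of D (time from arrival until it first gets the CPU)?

26

Gantt: | C 0-13 | E 13-17 | C 17-19 | A 19-26 | D 26-33 | F 33-36 | B 36-37 |
Completion: A=26  B=37  C=19  D=33  E=17  F=36
Turnaround (C−A): A=13  B=28  C=19  D=33  E=4  F=34
Response(D) = first start − arrival = 26 − 0 = 26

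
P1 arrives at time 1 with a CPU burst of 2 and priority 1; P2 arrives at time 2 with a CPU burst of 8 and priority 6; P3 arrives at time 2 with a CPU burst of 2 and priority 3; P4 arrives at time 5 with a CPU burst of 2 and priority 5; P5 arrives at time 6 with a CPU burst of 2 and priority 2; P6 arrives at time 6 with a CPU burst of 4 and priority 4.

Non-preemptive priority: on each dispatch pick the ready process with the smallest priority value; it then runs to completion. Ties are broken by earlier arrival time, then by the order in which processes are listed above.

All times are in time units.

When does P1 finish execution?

Schedule: | idle 0-1 | P1 1-3 | P3 3-5 | P4 5-7 | P5 7-9 | P6 9-13 | P2 13-21 |
Completion: P1=3  P2=21  P3=5  P4=7  P5=9  P6=13
Turnaround (C−A): P1=2  P2=19  P3=3  P4=2  P5=3  P6=7

3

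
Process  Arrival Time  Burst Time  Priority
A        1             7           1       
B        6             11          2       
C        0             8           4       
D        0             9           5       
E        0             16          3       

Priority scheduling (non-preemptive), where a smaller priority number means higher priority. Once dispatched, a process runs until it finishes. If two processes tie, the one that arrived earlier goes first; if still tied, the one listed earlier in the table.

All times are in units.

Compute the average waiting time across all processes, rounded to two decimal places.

21.60

Schedule: | E 0-16 | A 16-23 | B 23-34 | C 34-42 | D 42-51 |
Completion: A=23  B=34  C=42  D=51  E=16
Turnaround (C−A): A=22  B=28  C=42  D=51  E=16
Waiting times: A=15, B=17, C=34, D=42, E=0
Average waiting = (15+17+34+42+0) / 5 = 108/5 = 21.60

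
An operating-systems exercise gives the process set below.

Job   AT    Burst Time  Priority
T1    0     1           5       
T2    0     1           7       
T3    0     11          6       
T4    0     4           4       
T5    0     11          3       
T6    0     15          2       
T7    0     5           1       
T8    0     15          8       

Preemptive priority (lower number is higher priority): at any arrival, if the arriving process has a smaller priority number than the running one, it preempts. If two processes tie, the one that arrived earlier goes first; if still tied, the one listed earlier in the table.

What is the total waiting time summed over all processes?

222

Gantt: | T7 0-5 | T6 5-20 | T5 20-31 | T4 31-35 | T1 35-36 | T3 36-47 | T2 47-48 | T8 48-63 |
Completion: T1=36  T2=48  T3=47  T4=35  T5=31  T6=20  T7=5  T8=63
Turnaround (C−A): T1=36  T2=48  T3=47  T4=35  T5=31  T6=20  T7=5  T8=63
Waiting = turnaround − burst: T1=35, T2=47, T3=36, T4=31, T5=20, T6=5, T7=0, T8=48
Total waiting = 35 + 47 + 36 + 31 + 20 + 5 + 0 + 48 = 222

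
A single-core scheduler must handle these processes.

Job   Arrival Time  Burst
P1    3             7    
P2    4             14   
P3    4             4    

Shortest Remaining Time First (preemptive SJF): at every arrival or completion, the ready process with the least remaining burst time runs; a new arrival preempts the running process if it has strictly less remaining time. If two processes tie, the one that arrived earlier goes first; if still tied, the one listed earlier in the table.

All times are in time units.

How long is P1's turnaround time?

Gantt: | idle 0-3 | P1 3-4 | P3 4-8 | P1 8-14 | P2 14-28 |
Completion: P1=14  P2=28  P3=8
Turnaround(P1) = completion − arrival = 14 − 3 = 11

11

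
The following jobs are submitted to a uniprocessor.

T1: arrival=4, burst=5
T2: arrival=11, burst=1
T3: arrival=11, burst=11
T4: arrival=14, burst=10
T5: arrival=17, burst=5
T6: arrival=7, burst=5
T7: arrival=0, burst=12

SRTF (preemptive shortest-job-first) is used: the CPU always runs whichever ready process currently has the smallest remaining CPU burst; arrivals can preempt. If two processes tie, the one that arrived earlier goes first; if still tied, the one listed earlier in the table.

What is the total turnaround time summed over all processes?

Timeline: | T7 0-4 | T1 4-9 | T6 9-11 | T2 11-12 | T6 12-15 | T7 15-17 | T5 17-22 | T7 22-28 | T4 28-38 | T3 38-49 |
Completion: T1=9  T2=12  T3=49  T4=38  T5=22  T6=15  T7=28
Turnaround = completion − arrival: T1=5, T2=1, T3=38, T4=24, T5=5, T6=8, T7=28
Total turnaround = 5 + 1 + 38 + 24 + 5 + 8 + 28 = 109

109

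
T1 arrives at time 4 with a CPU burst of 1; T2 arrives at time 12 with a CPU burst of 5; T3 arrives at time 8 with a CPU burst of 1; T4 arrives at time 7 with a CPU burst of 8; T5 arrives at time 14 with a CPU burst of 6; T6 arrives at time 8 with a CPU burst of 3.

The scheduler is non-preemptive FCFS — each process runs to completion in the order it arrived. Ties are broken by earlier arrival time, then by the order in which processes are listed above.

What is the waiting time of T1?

0

Timeline: | idle 0-4 | T1 4-5 | idle 5-7 | T4 7-15 | T3 15-16 | T6 16-19 | T2 19-24 | T5 24-30 |
Completion: T1=5  T2=24  T3=16  T4=15  T5=30  T6=19
Waiting(T1) = turnaround − burst = 1 − 1 = 0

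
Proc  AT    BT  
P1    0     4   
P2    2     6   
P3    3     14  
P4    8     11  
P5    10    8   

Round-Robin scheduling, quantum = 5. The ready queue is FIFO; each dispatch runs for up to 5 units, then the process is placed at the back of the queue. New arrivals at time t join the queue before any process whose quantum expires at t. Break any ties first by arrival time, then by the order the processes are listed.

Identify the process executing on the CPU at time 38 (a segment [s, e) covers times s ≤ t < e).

Gantt: | P1 0-4 | P2 4-9 | P3 9-14 | P4 14-19 | P2 19-20 | P5 20-25 | P3 25-30 | P4 30-35 | P5 35-38 | P3 38-42 | P4 42-43 |
Completion: P1=4  P2=20  P3=42  P4=43  P5=38

P3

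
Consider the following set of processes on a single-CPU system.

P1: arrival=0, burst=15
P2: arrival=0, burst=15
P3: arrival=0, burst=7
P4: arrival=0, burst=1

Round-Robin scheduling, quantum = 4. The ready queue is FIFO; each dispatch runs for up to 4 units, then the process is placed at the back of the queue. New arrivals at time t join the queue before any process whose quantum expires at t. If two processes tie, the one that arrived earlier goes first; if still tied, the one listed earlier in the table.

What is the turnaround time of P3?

Timeline: | P1 0-4 | P2 4-8 | P3 8-12 | P4 12-13 | P1 13-17 | P2 17-21 | P3 21-24 | P1 24-28 | P2 28-32 | P1 32-35 | P2 35-38 |
Completion: P1=35  P2=38  P3=24  P4=13
Turnaround(P3) = completion − arrival = 24 − 0 = 24

24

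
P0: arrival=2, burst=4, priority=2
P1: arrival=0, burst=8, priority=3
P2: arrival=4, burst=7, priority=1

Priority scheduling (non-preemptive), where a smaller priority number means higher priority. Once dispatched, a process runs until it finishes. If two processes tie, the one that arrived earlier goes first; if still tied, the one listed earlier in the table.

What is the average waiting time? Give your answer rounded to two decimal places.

5.67

Gantt: | P1 0-8 | P2 8-15 | P0 15-19 |
Completion: P0=19  P1=8  P2=15
Waiting times: P0=13, P1=0, P2=4
Average waiting = (13+0+4) / 3 = 17/3 = 5.67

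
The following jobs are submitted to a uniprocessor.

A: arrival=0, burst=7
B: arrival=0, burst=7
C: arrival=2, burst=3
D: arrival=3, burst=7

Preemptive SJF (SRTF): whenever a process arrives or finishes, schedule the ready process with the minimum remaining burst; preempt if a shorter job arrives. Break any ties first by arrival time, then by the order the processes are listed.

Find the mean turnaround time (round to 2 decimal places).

Schedule: | A 0-2 | C 2-5 | A 5-10 | B 10-17 | D 17-24 |
Completion: A=10  B=17  C=5  D=24
Turnaround (C−A): A=10  B=17  C=3  D=21
Turnaround times: A=10, B=17, C=3, D=21
Average turnaround = (10+17+3+21) / 4 = 51/4 = 12.75

12.75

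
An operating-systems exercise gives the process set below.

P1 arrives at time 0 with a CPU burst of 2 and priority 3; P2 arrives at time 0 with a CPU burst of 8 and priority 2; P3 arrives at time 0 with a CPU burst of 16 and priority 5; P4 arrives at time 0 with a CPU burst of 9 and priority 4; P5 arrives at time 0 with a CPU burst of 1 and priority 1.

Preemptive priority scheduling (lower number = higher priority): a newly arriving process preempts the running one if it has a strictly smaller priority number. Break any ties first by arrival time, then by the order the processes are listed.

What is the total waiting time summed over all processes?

Schedule: | P5 0-1 | P2 1-9 | P1 9-11 | P4 11-20 | P3 20-36 |
Completion: P1=11  P2=9  P3=36  P4=20  P5=1
Waiting = turnaround − burst: P1=9, P2=1, P3=20, P4=11, P5=0
Total waiting = 9 + 1 + 20 + 11 + 0 = 41

41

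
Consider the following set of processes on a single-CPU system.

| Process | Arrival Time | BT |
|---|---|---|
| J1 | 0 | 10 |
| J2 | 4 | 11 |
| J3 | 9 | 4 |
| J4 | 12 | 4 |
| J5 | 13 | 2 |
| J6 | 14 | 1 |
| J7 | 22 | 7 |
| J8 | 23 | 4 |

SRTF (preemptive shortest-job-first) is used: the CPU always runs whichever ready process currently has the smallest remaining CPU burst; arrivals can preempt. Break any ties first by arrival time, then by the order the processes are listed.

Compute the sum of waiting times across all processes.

40

Gantt: | J1 0-10 | J3 10-14 | J6 14-15 | J5 15-17 | J4 17-21 | J2 21-22 | J7 22-23 | J8 23-27 | J7 27-33 | J2 33-43 |
Completion: J1=10  J2=43  J3=14  J4=21  J5=17  J6=15  J7=33  J8=27
Waiting = turnaround − burst: J1=0, J2=28, J3=1, J4=5, J5=2, J6=0, J7=4, J8=0
Total waiting = 0 + 28 + 1 + 5 + 2 + 0 + 4 + 0 = 40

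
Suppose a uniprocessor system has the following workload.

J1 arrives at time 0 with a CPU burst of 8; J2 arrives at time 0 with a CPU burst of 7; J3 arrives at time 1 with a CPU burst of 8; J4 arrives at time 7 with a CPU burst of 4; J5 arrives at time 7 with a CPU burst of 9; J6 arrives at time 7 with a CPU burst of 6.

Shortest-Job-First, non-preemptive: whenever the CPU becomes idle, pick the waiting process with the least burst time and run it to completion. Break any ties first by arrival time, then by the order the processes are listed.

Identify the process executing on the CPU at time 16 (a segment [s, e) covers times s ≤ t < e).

J6

Timeline: | J2 0-7 | J4 7-11 | J6 11-17 | J1 17-25 | J3 25-33 | J5 33-42 |
Completion: J1=25  J2=7  J3=33  J4=11  J5=42  J6=17
Turnaround (C−A): J1=25  J2=7  J3=32  J4=4  J5=35  J6=10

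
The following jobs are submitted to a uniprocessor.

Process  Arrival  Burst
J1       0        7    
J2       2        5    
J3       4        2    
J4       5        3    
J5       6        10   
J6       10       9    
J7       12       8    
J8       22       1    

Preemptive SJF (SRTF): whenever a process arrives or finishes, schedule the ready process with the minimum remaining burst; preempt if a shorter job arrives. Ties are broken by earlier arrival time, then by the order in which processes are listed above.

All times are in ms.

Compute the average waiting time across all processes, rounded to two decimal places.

8.38

Schedule: | J1 0-4 | J3 4-6 | J1 6-9 | J4 9-12 | J2 12-17 | J7 17-22 | J8 22-23 | J7 23-26 | J6 26-35 | J5 35-45 |
Completion: J1=9  J2=17  J3=6  J4=12  J5=45  J6=35  J7=26  J8=23
Turnaround (C−A): J1=9  J2=15  J3=2  J4=7  J5=39  J6=25  J7=14  J8=1
Waiting times: J1=2, J2=10, J3=0, J4=4, J5=29, J6=16, J7=6, J8=0
Average waiting = (2+10+0+4+29+16+6+0) / 8 = 67/8 = 8.38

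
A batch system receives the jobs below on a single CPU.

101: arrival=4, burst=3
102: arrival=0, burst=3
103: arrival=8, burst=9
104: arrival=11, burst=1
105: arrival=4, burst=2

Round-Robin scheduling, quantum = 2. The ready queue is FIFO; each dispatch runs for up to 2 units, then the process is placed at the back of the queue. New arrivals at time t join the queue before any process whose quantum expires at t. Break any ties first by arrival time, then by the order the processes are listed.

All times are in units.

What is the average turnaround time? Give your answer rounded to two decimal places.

Schedule: | 102 0-3 | idle 3-4 | 101 4-6 | 105 6-8 | 101 8-9 | 103 9-11 | 104 11-12 | 103 12-19 |
Completion: 101=9  102=3  103=19  104=12  105=8
Turnaround (C−A): 101=5  102=3  103=11  104=1  105=4
Turnaround times: 101=5, 102=3, 103=11, 104=1, 105=4
Average turnaround = (5+3+11+1+4) / 5 = 24/5 = 4.80

4.80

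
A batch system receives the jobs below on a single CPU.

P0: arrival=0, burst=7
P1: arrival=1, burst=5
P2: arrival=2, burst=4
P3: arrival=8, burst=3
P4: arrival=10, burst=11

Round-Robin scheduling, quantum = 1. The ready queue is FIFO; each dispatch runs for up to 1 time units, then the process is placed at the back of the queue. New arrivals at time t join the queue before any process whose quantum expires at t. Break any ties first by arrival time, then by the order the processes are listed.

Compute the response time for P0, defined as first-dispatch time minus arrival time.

0

Schedule: | P0 0-1 | P1 1-2 | P0 2-3 | P2 3-4 | P1 4-5 | P0 5-6 | P2 6-7 | P1 7-8 | P0 8-9 | P2 9-10 | P3 10-11 | P1 11-12 | P0 12-13 | P4 13-14 | P2 14-15 | P3 15-16 | P1 16-17 | P0 17-18 | P4 18-19 | P3 19-20 | P0 20-21 | P4 21-30 |
Completion: P0=21  P1=17  P2=15  P3=20  P4=30
Turnaround (C−A): P0=21  P1=16  P2=13  P3=12  P4=20
Response(P0) = first start − arrival = 0 − 0 = 0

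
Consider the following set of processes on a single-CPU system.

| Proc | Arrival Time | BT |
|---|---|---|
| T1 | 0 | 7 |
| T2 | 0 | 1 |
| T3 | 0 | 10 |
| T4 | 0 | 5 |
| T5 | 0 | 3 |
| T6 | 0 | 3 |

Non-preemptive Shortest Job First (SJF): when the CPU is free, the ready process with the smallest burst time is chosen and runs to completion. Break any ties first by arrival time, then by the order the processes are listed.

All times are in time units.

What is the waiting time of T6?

4

Timeline: | T2 0-1 | T5 1-4 | T6 4-7 | T4 7-12 | T1 12-19 | T3 19-29 |
Completion: T1=19  T2=1  T3=29  T4=12  T5=4  T6=7
Turnaround (C−A): T1=19  T2=1  T3=29  T4=12  T5=4  T6=7
Waiting(T6) = turnaround − burst = 7 − 3 = 4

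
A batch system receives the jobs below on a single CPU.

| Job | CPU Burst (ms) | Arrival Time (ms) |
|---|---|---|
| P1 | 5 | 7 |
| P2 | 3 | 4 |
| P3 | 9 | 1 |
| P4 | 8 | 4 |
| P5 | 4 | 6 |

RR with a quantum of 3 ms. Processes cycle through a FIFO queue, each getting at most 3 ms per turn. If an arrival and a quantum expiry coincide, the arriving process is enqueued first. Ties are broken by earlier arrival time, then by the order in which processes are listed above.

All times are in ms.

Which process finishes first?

Schedule: | idle 0-1 | P3 1-4 | P2 4-7 | P4 7-10 | P3 10-13 | P5 13-16 | P1 16-19 | P4 19-22 | P3 22-25 | P5 25-26 | P1 26-28 | P4 28-30 |
Completion: P1=28  P2=7  P3=25  P4=30  P5=26
Turnaround (C−A): P1=21  P2=3  P3=24  P4=26  P5=20
Finish order: P2 → P3 → P5 → P1 → P4

P2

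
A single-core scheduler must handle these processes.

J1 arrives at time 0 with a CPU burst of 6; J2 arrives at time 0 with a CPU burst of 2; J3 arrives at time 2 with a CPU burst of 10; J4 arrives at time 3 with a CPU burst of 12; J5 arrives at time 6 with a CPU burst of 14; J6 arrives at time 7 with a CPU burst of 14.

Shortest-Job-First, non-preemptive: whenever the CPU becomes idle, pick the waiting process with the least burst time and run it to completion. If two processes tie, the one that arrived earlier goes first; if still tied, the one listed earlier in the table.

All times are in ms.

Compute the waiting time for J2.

0

Timeline: | J2 0-2 | J1 2-8 | J3 8-18 | J4 18-30 | J5 30-44 | J6 44-58 |
Completion: J1=8  J2=2  J3=18  J4=30  J5=44  J6=58
Turnaround (C−A): J1=8  J2=2  J3=16  J4=27  J5=38  J6=51
Waiting(J2) = turnaround − burst = 2 − 2 = 0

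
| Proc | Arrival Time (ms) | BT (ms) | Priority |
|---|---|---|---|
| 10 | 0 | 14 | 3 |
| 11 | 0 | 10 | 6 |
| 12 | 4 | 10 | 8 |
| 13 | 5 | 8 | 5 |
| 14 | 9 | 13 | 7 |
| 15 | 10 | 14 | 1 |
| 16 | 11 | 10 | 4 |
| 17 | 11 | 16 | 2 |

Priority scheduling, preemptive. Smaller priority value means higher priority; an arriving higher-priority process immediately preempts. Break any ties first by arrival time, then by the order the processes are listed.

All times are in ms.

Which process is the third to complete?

10

Timeline: | 10 0-10 | 15 10-24 | 17 24-40 | 10 40-44 | 16 44-54 | 13 54-62 | 11 62-72 | 14 72-85 | 12 85-95 |
Completion: 10=44  11=72  12=95  13=62  14=85  15=24  16=54  17=40
Turnaround (C−A): 10=44  11=72  12=91  13=57  14=76  15=14  16=43  17=29
Finish order: 15 → 17 → 10 → 16 → 13 → 11 → 14 → 12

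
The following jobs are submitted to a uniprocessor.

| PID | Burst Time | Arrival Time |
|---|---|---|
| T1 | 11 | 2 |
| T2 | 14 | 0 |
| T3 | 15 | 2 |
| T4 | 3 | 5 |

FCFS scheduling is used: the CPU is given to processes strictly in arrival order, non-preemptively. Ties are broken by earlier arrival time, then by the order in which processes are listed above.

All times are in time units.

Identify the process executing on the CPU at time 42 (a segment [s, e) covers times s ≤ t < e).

T4

Schedule: | T2 0-14 | T1 14-25 | T3 25-40 | T4 40-43 |
Completion: T1=25  T2=14  T3=40  T4=43
Turnaround (C−A): T1=23  T2=14  T3=38  T4=38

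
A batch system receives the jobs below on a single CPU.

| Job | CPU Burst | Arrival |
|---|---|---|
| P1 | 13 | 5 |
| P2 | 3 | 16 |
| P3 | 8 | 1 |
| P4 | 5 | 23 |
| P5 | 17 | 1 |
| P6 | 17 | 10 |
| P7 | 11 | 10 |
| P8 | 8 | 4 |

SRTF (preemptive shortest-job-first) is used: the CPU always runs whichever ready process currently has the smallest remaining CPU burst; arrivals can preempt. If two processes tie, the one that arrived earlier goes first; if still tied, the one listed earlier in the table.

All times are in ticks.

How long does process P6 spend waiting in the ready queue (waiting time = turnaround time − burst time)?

Timeline: | idle 0-1 | P3 1-9 | P8 9-17 | P2 17-20 | P7 20-23 | P4 23-28 | P7 28-36 | P1 36-49 | P5 49-66 | P6 66-83 |
Completion: P1=49  P2=20  P3=9  P4=28  P5=66  P6=83  P7=36  P8=17
Turnaround (C−A): P1=44  P2=4  P3=8  P4=5  P5=65  P6=73  P7=26  P8=13
Waiting(P6) = turnaround − burst = 73 − 17 = 56

56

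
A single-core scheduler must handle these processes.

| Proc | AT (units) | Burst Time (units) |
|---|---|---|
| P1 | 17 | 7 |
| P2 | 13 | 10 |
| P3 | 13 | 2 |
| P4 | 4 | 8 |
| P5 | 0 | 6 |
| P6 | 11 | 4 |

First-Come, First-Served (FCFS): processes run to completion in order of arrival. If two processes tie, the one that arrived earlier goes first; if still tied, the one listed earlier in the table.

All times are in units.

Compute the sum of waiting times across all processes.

Schedule: | P5 0-6 | P4 6-14 | P6 14-18 | P2 18-28 | P3 28-30 | P1 30-37 |
Completion: P1=37  P2=28  P3=30  P4=14  P5=6  P6=18
Turnaround (C−A): P1=20  P2=15  P3=17  P4=10  P5=6  P6=7
Waiting = turnaround − burst: P1=13, P2=5, P3=15, P4=2, P5=0, P6=3
Total waiting = 13 + 5 + 15 + 2 + 0 + 3 = 38

38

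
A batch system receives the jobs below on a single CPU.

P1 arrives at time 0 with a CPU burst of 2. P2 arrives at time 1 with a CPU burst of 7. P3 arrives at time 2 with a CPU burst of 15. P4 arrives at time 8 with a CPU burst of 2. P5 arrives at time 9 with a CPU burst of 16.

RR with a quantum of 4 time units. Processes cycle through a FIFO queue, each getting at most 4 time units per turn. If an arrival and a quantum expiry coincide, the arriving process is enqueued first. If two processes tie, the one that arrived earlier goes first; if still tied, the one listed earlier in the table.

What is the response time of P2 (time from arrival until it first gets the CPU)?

1

Schedule: | P1 0-2 | P2 2-6 | P3 6-10 | P2 10-13 | P4 13-15 | P5 15-19 | P3 19-23 | P5 23-27 | P3 27-31 | P5 31-35 | P3 35-38 | P5 38-42 |
Completion: P1=2  P2=13  P3=38  P4=15  P5=42
Response(P2) = first start − arrival = 2 − 1 = 1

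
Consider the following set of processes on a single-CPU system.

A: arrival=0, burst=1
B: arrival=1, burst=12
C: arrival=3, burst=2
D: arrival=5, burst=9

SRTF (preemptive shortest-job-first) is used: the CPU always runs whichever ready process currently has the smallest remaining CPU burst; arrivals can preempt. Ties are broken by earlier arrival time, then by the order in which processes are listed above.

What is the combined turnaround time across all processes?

35

Timeline: | A 0-1 | B 1-3 | C 3-5 | D 5-14 | B 14-24 |
Completion: A=1  B=24  C=5  D=14
Turnaround (C−A): A=1  B=23  C=2  D=9
Turnaround = completion − arrival: A=1, B=23, C=2, D=9
Total turnaround = 1 + 23 + 2 + 9 = 35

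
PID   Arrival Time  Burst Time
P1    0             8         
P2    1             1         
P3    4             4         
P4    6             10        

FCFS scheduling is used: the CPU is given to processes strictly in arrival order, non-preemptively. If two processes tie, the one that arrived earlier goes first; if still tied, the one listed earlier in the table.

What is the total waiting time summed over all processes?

Schedule: | P1 0-8 | P2 8-9 | P3 9-13 | P4 13-23 |
Completion: P1=8  P2=9  P3=13  P4=23
Turnaround (C−A): P1=8  P2=8  P3=9  P4=17
Waiting = turnaround − burst: P1=0, P2=7, P3=5, P4=7
Total waiting = 0 + 7 + 5 + 7 = 19

19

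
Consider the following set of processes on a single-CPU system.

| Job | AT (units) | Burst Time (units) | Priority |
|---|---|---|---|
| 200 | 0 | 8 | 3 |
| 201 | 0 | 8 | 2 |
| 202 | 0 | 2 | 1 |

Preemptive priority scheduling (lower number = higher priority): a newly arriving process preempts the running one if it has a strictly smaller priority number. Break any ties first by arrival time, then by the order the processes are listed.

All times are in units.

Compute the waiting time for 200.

10

Timeline: | 202 0-2 | 201 2-10 | 200 10-18 |
Completion: 200=18  201=10  202=2
Turnaround (C−A): 200=18  201=10  202=2
Waiting(200) = turnaround − burst = 18 − 8 = 10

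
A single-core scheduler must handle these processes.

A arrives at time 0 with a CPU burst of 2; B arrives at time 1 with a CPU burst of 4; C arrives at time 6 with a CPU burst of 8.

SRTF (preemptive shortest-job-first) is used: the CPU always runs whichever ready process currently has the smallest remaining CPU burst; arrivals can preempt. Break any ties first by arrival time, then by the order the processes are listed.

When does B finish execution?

6

Schedule: | A 0-2 | B 2-6 | C 6-14 |
Completion: A=2  B=6  C=14
Turnaround (C−A): A=2  B=5  C=8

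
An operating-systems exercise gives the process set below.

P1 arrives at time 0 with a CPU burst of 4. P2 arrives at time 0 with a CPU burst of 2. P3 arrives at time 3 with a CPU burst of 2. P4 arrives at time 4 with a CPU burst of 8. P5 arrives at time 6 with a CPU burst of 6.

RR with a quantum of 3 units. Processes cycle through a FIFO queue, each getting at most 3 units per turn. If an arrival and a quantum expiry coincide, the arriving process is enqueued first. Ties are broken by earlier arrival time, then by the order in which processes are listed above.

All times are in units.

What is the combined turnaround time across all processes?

Schedule: | P1 0-3 | P2 3-5 | P3 5-7 | P1 7-8 | P4 8-11 | P5 11-14 | P4 14-17 | P5 17-20 | P4 20-22 |
Completion: P1=8  P2=5  P3=7  P4=22  P5=20
Turnaround (C−A): P1=8  P2=5  P3=4  P4=18  P5=14
Turnaround = completion − arrival: P1=8, P2=5, P3=4, P4=18, P5=14
Total turnaround = 8 + 5 + 4 + 18 + 14 = 49

49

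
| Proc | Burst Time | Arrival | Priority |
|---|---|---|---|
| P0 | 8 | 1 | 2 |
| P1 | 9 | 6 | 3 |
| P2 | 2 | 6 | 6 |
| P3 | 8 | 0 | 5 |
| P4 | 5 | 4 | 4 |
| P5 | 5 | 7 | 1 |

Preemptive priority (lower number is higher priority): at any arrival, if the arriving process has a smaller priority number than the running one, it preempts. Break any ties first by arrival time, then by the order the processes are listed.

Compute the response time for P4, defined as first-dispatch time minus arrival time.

Schedule: | P3 0-1 | P0 1-7 | P5 7-12 | P0 12-14 | P1 14-23 | P4 23-28 | P3 28-35 | P2 35-37 |
Completion: P0=14  P1=23  P2=37  P3=35  P4=28  P5=12
Response(P4) = first start − arrival = 23 − 4 = 19

19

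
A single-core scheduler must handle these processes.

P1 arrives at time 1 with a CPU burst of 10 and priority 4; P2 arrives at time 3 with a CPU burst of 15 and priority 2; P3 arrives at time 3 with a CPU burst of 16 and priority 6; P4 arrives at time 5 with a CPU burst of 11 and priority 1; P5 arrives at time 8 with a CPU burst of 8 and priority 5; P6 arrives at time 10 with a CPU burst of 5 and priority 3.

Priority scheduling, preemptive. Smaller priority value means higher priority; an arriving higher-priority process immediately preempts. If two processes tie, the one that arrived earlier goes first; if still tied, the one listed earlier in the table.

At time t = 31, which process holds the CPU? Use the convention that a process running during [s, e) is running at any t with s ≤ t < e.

P6

Gantt: | idle 0-1 | P1 1-3 | P2 3-5 | P4 5-16 | P2 16-29 | P6 29-34 | P1 34-42 | P5 42-50 | P3 50-66 |
Completion: P1=42  P2=29  P3=66  P4=16  P5=50  P6=34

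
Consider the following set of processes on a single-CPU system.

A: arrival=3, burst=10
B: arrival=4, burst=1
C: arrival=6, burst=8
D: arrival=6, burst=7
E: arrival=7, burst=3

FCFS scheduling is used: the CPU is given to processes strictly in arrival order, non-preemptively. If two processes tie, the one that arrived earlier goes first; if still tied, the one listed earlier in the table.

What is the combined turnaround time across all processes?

Gantt: | idle 0-3 | A 3-13 | B 13-14 | C 14-22 | D 22-29 | E 29-32 |
Completion: A=13  B=14  C=22  D=29  E=32
Turnaround (C−A): A=10  B=10  C=16  D=23  E=25
Turnaround = completion − arrival: A=10, B=10, C=16, D=23, E=25
Total turnaround = 10 + 10 + 16 + 23 + 25 = 84

84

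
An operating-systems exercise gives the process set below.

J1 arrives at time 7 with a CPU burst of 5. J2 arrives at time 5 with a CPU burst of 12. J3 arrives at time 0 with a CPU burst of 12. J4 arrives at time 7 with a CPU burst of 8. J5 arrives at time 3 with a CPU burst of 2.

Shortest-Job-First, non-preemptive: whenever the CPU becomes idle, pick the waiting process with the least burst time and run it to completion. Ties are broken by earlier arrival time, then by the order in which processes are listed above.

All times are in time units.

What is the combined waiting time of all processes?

Schedule: | J3 0-12 | J5 12-14 | J1 14-19 | J4 19-27 | J2 27-39 |
Completion: J1=19  J2=39  J3=12  J4=27  J5=14
Turnaround (C−A): J1=12  J2=34  J3=12  J4=20  J5=11
Waiting = turnaround − burst: J1=7, J2=22, J3=0, J4=12, J5=9
Total waiting = 7 + 22 + 0 + 12 + 9 = 50

50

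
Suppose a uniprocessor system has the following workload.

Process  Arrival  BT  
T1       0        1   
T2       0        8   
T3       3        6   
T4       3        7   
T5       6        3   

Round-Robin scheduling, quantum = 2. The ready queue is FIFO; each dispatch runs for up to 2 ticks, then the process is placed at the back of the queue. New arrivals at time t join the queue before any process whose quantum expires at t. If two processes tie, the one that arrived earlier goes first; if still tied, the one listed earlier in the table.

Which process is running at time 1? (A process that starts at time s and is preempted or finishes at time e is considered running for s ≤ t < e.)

Schedule: | T1 0-1 | T2 1-3 | T3 3-5 | T4 5-7 | T2 7-9 | T3 9-11 | T5 11-13 | T4 13-15 | T2 15-17 | T3 17-19 | T5 19-20 | T4 20-22 | T2 22-24 | T4 24-25 |
Completion: T1=1  T2=24  T3=19  T4=25  T5=20
Turnaround (C−A): T1=1  T2=24  T3=16  T4=22  T5=14

T2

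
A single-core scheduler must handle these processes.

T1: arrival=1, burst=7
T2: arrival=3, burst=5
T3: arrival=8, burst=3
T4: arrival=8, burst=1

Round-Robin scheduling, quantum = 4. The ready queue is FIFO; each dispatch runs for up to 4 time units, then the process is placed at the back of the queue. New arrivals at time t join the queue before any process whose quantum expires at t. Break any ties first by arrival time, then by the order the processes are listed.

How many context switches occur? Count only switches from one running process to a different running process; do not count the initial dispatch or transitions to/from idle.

5

Timeline: | idle 0-1 | T1 1-5 | T2 5-9 | T1 9-12 | T3 12-15 | T4 15-16 | T2 16-17 |
Completion: T1=12  T2=17  T3=15  T4=16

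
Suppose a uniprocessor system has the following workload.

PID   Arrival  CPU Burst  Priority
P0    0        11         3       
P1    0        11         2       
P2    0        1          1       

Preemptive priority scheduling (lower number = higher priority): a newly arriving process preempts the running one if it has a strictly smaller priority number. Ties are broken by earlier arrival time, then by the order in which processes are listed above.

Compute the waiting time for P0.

12

Schedule: | P2 0-1 | P1 1-12 | P0 12-23 |
Completion: P0=23  P1=12  P2=1
Waiting(P0) = turnaround − burst = 23 − 11 = 12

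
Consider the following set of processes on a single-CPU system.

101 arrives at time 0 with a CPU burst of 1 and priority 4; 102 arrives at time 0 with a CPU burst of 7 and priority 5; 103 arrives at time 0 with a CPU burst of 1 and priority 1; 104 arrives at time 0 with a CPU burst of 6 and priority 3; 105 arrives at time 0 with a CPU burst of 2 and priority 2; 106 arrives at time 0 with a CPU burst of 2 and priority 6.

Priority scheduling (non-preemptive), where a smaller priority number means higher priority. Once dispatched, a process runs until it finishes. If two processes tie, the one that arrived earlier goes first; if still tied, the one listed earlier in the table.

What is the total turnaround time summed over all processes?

Gantt: | 103 0-1 | 105 1-3 | 104 3-9 | 101 9-10 | 102 10-17 | 106 17-19 |
Completion: 101=10  102=17  103=1  104=9  105=3  106=19
Turnaround (C−A): 101=10  102=17  103=1  104=9  105=3  106=19
Turnaround = completion − arrival: 101=10, 102=17, 103=1, 104=9, 105=3, 106=19
Total turnaround = 10 + 17 + 1 + 9 + 3 + 19 = 59

59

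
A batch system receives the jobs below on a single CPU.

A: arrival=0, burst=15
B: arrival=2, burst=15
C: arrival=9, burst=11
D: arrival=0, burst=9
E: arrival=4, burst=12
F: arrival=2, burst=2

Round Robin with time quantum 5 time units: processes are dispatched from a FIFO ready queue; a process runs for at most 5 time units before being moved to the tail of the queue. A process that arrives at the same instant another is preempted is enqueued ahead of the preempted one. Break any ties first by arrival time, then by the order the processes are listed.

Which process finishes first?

Schedule: | A 0-5 | D 5-10 | B 10-15 | F 15-17 | E 17-22 | A 22-27 | C 27-32 | D 32-36 | B 36-41 | E 41-46 | A 46-51 | C 51-56 | B 56-61 | E 61-63 | C 63-64 |
Completion: A=51  B=61  C=64  D=36  E=63  F=17
Turnaround (C−A): A=51  B=59  C=55  D=36  E=59  F=15
Finish order: F → D → A → B → E → C

F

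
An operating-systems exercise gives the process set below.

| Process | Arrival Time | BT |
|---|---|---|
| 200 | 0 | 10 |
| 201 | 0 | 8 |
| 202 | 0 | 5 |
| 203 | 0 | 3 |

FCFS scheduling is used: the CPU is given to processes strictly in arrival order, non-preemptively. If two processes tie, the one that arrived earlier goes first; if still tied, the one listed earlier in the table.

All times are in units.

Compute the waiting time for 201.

Gantt: | 200 0-10 | 201 10-18 | 202 18-23 | 203 23-26 |
Completion: 200=10  201=18  202=23  203=26
Waiting(201) = turnaround − burst = 18 − 8 = 10

10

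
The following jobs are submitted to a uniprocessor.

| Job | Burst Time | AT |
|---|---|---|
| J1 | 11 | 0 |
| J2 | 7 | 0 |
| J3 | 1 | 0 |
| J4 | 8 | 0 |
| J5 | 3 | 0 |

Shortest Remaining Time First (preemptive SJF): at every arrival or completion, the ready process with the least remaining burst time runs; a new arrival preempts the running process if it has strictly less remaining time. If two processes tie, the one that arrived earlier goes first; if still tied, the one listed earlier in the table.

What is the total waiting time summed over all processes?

35

Schedule: | J3 0-1 | J5 1-4 | J2 4-11 | J4 11-19 | J1 19-30 |
Completion: J1=30  J2=11  J3=1  J4=19  J5=4
Waiting = turnaround − burst: J1=19, J2=4, J3=0, J4=11, J5=1
Total waiting = 19 + 4 + 0 + 11 + 1 = 35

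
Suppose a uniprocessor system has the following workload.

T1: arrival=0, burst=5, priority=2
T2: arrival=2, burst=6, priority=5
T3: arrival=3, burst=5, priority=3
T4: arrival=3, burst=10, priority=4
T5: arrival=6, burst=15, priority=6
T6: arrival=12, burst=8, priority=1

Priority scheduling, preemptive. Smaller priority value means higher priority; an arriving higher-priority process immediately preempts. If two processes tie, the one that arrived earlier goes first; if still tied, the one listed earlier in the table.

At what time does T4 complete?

Gantt: | T1 0-5 | T3 5-10 | T4 10-12 | T6 12-20 | T4 20-28 | T2 28-34 | T5 34-49 |
Completion: T1=5  T2=34  T3=10  T4=28  T5=49  T6=20

28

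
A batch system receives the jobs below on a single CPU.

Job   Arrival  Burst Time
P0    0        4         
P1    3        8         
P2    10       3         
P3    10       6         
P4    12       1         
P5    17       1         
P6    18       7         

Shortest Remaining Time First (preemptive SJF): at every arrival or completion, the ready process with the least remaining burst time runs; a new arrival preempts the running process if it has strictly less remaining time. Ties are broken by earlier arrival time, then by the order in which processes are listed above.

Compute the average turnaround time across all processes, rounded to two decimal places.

Gantt: | P0 0-4 | P1 4-12 | P4 12-13 | P2 13-16 | P3 16-17 | P5 17-18 | P3 18-23 | P6 23-30 |
Completion: P0=4  P1=12  P2=16  P3=23  P4=13  P5=18  P6=30
Turnaround times: P0=4, P1=9, P2=6, P3=13, P4=1, P5=1, P6=12
Average turnaround = (4+9+6+13+1+1+12) / 7 = 46/7 = 6.57

6.57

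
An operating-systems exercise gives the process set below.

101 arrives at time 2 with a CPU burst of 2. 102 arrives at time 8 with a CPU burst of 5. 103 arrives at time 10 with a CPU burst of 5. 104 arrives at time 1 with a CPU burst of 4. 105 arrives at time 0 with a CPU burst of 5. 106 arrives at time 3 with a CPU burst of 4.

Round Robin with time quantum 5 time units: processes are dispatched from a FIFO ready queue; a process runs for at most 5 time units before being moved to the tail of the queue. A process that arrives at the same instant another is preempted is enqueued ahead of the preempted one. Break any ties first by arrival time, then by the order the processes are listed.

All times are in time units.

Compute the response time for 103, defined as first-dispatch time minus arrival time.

Timeline: | 105 0-5 | 104 5-9 | 101 9-11 | 106 11-15 | 102 15-20 | 103 20-25 |
Completion: 101=11  102=20  103=25  104=9  105=5  106=15
Turnaround (C−A): 101=9  102=12  103=15  104=8  105=5  106=12
Response(103) = first start − arrival = 20 − 10 = 10

10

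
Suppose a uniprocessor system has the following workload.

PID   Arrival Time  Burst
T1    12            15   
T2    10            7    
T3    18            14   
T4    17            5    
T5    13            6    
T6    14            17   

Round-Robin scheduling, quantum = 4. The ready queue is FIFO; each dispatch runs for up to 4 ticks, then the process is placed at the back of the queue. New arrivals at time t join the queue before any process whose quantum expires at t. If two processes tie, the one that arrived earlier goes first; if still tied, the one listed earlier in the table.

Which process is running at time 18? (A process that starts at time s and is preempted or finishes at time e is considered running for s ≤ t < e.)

Gantt: | idle 0-10 | T2 10-14 | T1 14-18 | T5 18-22 | T6 22-26 | T2 26-29 | T4 29-33 | T3 33-37 | T1 37-41 | T5 41-43 | T6 43-47 | T4 47-48 | T3 48-52 | T1 52-56 | T6 56-60 | T3 60-64 | T1 64-67 | T6 67-71 | T3 71-73 | T6 73-74 |
Completion: T1=67  T2=29  T3=73  T4=48  T5=43  T6=74

T5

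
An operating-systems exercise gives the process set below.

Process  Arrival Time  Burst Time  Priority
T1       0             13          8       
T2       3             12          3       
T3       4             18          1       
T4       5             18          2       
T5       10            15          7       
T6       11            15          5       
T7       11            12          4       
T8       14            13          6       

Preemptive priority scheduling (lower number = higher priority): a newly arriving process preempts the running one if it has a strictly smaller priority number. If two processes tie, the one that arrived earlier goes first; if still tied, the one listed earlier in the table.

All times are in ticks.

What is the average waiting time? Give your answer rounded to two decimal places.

Gantt: | T1 0-3 | T2 3-4 | T3 4-22 | T4 22-40 | T2 40-51 | T7 51-63 | T6 63-78 | T8 78-91 | T5 91-106 | T1 106-116 |
Completion: T1=116  T2=51  T3=22  T4=40  T5=106  T6=78  T7=63  T8=91
Waiting times: T1=103, T2=36, T3=0, T4=17, T5=81, T6=52, T7=40, T8=64
Average waiting = (103+36+0+17+81+52+40+64) / 8 = 393/8 = 49.13

49.13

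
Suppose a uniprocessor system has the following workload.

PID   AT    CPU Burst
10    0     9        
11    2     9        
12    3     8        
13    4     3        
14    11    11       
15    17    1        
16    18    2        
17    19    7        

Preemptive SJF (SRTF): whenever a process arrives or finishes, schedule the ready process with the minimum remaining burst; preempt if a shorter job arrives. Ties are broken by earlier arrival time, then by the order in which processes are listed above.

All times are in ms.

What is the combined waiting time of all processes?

Schedule: | 10 0-4 | 13 4-7 | 10 7-12 | 12 12-17 | 15 17-18 | 16 18-20 | 12 20-23 | 17 23-30 | 11 30-39 | 14 39-50 |
Completion: 10=12  11=39  12=23  13=7  14=50  15=18  16=20  17=30
Waiting = turnaround − burst: 10=3, 11=28, 12=12, 13=0, 14=28, 15=0, 16=0, 17=4
Total waiting = 3 + 28 + 12 + 0 + 28 + 0 + 0 + 4 = 75

75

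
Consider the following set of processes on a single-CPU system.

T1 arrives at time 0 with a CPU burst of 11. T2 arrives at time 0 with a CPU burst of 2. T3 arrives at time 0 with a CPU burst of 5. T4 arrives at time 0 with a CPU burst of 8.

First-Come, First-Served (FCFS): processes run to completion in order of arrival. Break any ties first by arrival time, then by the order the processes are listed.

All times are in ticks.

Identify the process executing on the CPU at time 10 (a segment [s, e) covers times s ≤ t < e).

Schedule: | T1 0-11 | T2 11-13 | T3 13-18 | T4 18-26 |
Completion: T1=11  T2=13  T3=18  T4=26

T1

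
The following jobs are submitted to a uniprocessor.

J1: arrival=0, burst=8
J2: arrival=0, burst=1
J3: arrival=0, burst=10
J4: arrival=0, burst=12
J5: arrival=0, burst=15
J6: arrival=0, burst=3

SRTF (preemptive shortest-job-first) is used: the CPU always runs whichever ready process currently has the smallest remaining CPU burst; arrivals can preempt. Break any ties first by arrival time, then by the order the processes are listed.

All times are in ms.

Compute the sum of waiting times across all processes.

73

Timeline: | J2 0-1 | J6 1-4 | J1 4-12 | J3 12-22 | J4 22-34 | J5 34-49 |
Completion: J1=12  J2=1  J3=22  J4=34  J5=49  J6=4
Turnaround (C−A): J1=12  J2=1  J3=22  J4=34  J5=49  J6=4
Waiting = turnaround − burst: J1=4, J2=0, J3=12, J4=22, J5=34, J6=1
Total waiting = 4 + 0 + 12 + 22 + 34 + 1 = 73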